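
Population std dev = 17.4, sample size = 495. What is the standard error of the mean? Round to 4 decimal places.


SE = sigma / sqrt(n)
sqrt(495) ≈ 22.248595
SE = 17.4 / 22.248595 ≈ 0.782072

0.7821


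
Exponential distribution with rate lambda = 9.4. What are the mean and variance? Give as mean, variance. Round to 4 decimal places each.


mean = 1/lam, var = 1/lam^2
mean = 1 / 9.4 = 5/47 ≈ 0.106383
lam^2 = 9.4^2 = 88.36
var = 1 / 88.36 = 25/2209 ≈ 0.011317

0.1064, 0.0113


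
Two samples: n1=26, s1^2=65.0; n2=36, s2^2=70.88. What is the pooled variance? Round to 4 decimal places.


sp^2 = ((n1-1)*s1^2 + (n2-1)*s2^2)/(n1+n2-2)
(n1-1)*s1^2 = 25 * 65.0 = 1625
(n2-1)*s2^2 = 35 * 70.88 = 2480.8
numerator = 1625 + 2480.8 = 4105.8
n1+n2-2 = 60
sp^2 = 4105.8 / 60 = 68.43

68.4300


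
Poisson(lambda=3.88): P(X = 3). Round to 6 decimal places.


P = e^(-lam) * lam^k / k!
e^(-3.88) ≈ 0.02065083
lam^k = 3.88^3 = 58.411072
k! = 3! = 6
P = 0.02065083 * 58.411072 / 6 ≈ 0.201039

0.201039


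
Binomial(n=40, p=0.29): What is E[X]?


E[X] = n*p = 40 * 0.29 = 11.6

11.6


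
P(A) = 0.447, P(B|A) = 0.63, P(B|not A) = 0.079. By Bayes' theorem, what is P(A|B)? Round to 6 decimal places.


P(A|B) = P(B|A)*P(A) / P(B), P(B) = P(B|A)*P(A) + P(B|not A)*P(not A)
P(B|A)*P(A) = 0.63 * 0.447 = 0.28161
P(B|not A)*P(not A) = 0.079 * 0.553 = 0.043687
P(B) = 0.28161 + 0.043687 = 0.325297
P(A|B) = 0.28161 / 0.325297 ≈ 0.86570119

0.865701


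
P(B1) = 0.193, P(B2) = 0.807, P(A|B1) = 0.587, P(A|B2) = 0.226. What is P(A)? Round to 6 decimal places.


P(A) = P(A|B1)*P(B1) + P(A|B2)*P(B2)
P(A|B1)*P(B1) = 0.587 * 0.193 = 0.113291
P(A|B2)*P(B2) = 0.226 * 0.807 = 0.182382
P(A) = 0.113291 + 0.182382 = 0.295673

0.295673


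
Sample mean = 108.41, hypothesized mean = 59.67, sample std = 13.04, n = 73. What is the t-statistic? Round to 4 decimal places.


t = (xbar - mu0) / (s/sqrt(n))
xbar - mu0 = 108.41 - 59.67 = 48.74
sqrt(73) ≈ 8.54400375
s/sqrt(n) = 13.04 / 8.54400375 ≈ 1.52621656
t = 48.74 / 1.52621656 ≈ 31.935180

31.9352


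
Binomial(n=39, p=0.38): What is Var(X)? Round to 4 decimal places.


Var = n*p*(1-p) = 39 * 0.38 * 0.62 = 9.1884

9.1884


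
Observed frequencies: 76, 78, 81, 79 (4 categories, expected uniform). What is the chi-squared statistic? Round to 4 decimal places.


chi2 = sum((O-E)^2/E), E = total/4
total = 314, E = 314/4 = 78.5
(76 - 78.5)^2 / 78.5 = 6.25 / 78.5 = 25/314 ≈ 0.079618
(78 - 78.5)^2 / 78.5 = 0.25 / 78.5 = 1/314 ≈ 0.003185
(81 - 78.5)^2 / 78.5 = 6.25 / 78.5 = 25/314 ≈ 0.079618
(79 - 78.5)^2 / 78.5 = 0.25 / 78.5 = 1/314 ≈ 0.003185
chi2 = 26/157 ≈ 0.165605

0.1656


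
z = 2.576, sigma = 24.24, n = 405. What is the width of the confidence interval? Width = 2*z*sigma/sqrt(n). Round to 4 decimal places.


width = 2*z*sigma/sqrt(n)
2*z*sigma = 2 * 2.576 * 24.24 = 124.88448
sqrt(405) ≈ 20.124612
width = 124.88448 / 20.124612 ≈ 6.205560

6.2056


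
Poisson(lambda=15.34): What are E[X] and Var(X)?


E[X] = Var(X) = lambda = 15.34

15.34, 15.34


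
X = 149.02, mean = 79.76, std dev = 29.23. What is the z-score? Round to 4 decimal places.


z = (X - mu) / sigma
X - mu = 149.02 - 79.76 = 69.26
z = 69.26 / 29.23 = 6926/2923 ≈ 2.369483

2.3695


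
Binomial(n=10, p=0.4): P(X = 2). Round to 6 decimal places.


P = C(n,k) * p^k * (1-p)^(n-k)
C(10,2) = 45
p^k = 0.4^2 = 0.16
(1-p)^(n-k) = 0.6^8 = 0.01679616
P = 45 * 0.16 * 0.01679616 ≈ 0.120932

0.120932


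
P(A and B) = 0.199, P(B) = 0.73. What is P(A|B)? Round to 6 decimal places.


P(A|B) = P(A and B) / P(B) = 0.199 / 0.73 = 199/730 ≈ 0.27260274

0.272603


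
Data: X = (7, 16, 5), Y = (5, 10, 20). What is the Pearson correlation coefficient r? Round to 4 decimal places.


r = sum((xi-xbar)(yi-ybar)) / sqrt(sum((xi-xbar)^2) * sum((yi-ybar)^2))
n = 3, xbar = 28/3 ≈ 9.333333, ybar = 35/3 ≈ 11.666667
Sxy = sum((xi-xbar)(yi-ybar)) = -95/3 ≈ -31.666667
Sxx = sum((xi-xbar)^2) = 206/3 ≈ 68.666667
Syy = sum((yi-ybar)^2) = 350/3 ≈ 116.666667
sqrt(Sxx*Syy) ≈ 89.504811
r = Sxy / sqrt(Sxx*Syy) = -31.666667 / 89.504811 ≈ -0.353798

-0.3538


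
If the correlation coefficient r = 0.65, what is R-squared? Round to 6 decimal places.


R^2 = r^2 = (0.65)^2 = 0.4225

0.422500


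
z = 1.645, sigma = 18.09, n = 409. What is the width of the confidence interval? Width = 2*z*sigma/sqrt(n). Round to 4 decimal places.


width = 2*z*sigma/sqrt(n)
2*z*sigma = 2 * 1.645 * 18.09 = 59.5161
sqrt(409) ≈ 20.223748
width = 59.5161 / 20.223748 ≈ 2.942882

2.9429


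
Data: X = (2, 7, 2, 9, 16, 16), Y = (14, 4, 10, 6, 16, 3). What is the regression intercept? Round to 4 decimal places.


a = ybar - b*xbar, where b = sum((xi-xbar)(yi-ybar)) / sum((xi-xbar)^2)
n = 6, xbar = 52/6 = 26/3 ≈ 8.666667, ybar = 53/6 ≈ 8.833333
Sxy = sum((xi-xbar)(yi-ybar)) = -76/3 ≈ -25.333333
Sxx = sum((xi-xbar)^2) = 598/3 ≈ 199.333333
b = Sxy / Sxx = -38/299 ≈ -0.127090
a = 8.833333 - (-0.127090) * 8.666667 = 457/46 ≈ 9.934783

9.9348


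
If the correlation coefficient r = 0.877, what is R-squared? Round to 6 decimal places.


R^2 = r^2 = (0.877)^2 = 0.769129

0.769129


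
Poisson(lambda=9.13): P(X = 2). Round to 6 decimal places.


P = e^(-lam) * lam^k / k!
e^(-9.13) ≈ 0.0001083656
lam^k = 9.13^2 = 83.3569
k! = 2! = 2
P = 0.0001083656 * 83.3569 / 2 ≈ 0.004517

0.004517


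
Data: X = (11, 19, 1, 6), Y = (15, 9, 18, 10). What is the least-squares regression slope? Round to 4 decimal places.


b = sum((xi-xbar)(yi-ybar)) / sum((xi-xbar)^2)
n = 4, xbar = 37/4 = 9.25, ybar = 52/4 = 13
Sxy = sum((xi-xbar)(yi-ybar)) = -67
Sxx = sum((xi-xbar)^2) = 176.75
b = Sxy / Sxx = -268/707 ≈ -0.379066

-0.3791


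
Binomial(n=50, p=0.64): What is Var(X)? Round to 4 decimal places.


Var = n*p*(1-p) = 50 * 0.64 * 0.36 = 11.52

11.5200


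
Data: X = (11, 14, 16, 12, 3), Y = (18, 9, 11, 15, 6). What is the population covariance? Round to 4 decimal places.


Cov = (1/n)*sum((xi-xbar)(yi-ybar))
n = 5, xbar = 56/5 = 11.2, ybar = 59/5 = 11.8
sum((xi-xbar)(yi-ybar)) = 37.2
Cov = 37.2 / 5 = 7.44

7.4400


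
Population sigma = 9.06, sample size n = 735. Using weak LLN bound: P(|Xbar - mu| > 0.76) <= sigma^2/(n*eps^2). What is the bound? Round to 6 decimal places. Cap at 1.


bound = min(1, sigma^2/(n*eps^2))
sigma^2 = 9.06^2 = 82.0836
n*eps^2 = 735 * 0.76^2 = 735 * 0.5776 = 424.536
sigma^2/(n*eps^2) = 82.0836 / 424.536 ≈ 0.19334897

0.193349


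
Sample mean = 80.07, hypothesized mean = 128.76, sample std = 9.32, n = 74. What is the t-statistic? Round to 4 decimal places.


t = (xbar - mu0) / (s/sqrt(n))
xbar - mu0 = 80.07 - 128.76 = -48.69
sqrt(74) ≈ 8.60232527
s/sqrt(n) = 9.32 / 8.60232527 ≈ 1.08342799
t = -48.69 / 1.08342799 ≈ -44.940689

-44.9407


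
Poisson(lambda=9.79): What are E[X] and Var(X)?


E[X] = Var(X) = lambda = 9.79

9.79, 9.79


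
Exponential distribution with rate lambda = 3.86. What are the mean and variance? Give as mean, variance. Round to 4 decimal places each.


mean = 1/lam, var = 1/lam^2
mean = 1 / 3.86 = 50/193 ≈ 0.259067
lam^2 = 3.86^2 = 14.8996
var = 1 / 14.8996 ≈ 0.067116

0.2591, 0.0671


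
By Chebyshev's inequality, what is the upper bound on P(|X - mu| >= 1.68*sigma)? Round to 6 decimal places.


P <= 1/k^2
k^2 = 1.68^2 = 2.8224
1/k^2 = 1 / 2.8224 = 625/1764 ≈ 0.35430839

0.354308


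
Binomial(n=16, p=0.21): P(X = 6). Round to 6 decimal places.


P = C(n,k) * p^k * (1-p)^(n-k)
C(16,6) = 8008
p^k = 0.21^6 ≈ 0.00008576612
(1-p)^(n-k) = 0.79^10 ≈ 0.09468276
P = 8008 * 0.00008576612 * 0.09468276 ≈ 0.065030

0.065030


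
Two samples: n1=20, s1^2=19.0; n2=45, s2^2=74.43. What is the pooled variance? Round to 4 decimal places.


sp^2 = ((n1-1)*s1^2 + (n2-1)*s2^2)/(n1+n2-2)
(n1-1)*s1^2 = 19 * 19.0 = 361
(n2-1)*s2^2 = 44 * 74.43 = 3274.92
numerator = 361 + 3274.92 = 3635.92
n1+n2-2 = 63
sp^2 = 3635.92 / 63 = 90898/1575 ≈ 57.713016

57.7130


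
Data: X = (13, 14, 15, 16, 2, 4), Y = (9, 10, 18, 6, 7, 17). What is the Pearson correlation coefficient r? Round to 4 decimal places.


r = sum((xi-xbar)(yi-ybar)) / sqrt(sum((xi-xbar)^2) * sum((yi-ybar)^2))
n = 6, xbar = 64/6 = 32/3 ≈ 10.666667, ybar = 67/6 ≈ 11.166667
Sxy = sum((xi-xbar)(yi-ybar)) = -29/3 ≈ -9.666667
Sxx = sum((xi-xbar)^2) = 550/3 ≈ 183.333333
Syy = sum((yi-ybar)^2) = 785/6 ≈ 130.833333
sqrt(Sxx*Syy) ≈ 154.874501
r = Sxy / sqrt(Sxx*Syy) = -9.666667 / 154.874501 ≈ -0.062416

-0.0624


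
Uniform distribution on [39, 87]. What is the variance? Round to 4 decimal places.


Var = (b-a)^2 / 12
(b-a)^2 = (87 - 39)^2 = 2304
Var = 2304/12 = 192

192.0000


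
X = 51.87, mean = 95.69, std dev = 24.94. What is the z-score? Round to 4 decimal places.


z = (X - mu) / sigma
X - mu = 51.87 - 95.69 = -43.82
z = -43.82 / 24.94 = -2191/1247 ≈ -1.757017

-1.7570


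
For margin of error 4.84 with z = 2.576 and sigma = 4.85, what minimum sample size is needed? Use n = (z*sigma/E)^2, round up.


z*sigma/E = 2.576 * 4.85 / 4.84 = 15617/6050 ≈ 2.581322
(z*sigma/E)^2 ≈ 6.663225
round up: n = 7

7


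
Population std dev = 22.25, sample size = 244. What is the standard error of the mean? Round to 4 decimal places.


SE = sigma / sqrt(n)
sqrt(244) ≈ 15.620499
SE = 22.25 / 15.620499 ≈ 1.424410

1.4244


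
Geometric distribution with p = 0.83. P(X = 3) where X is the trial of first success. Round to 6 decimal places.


P = (1-p)^(k-1) * p
(1-p)^(k-1) = 0.17^2 = 0.0289
P = 0.0289 * 0.83 = 0.023987

0.023987


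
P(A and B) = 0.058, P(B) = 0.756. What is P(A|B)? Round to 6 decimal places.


P(A|B) = P(A and B) / P(B) = 0.058 / 0.756 = 29/378 ≈ 0.07671958

0.076720


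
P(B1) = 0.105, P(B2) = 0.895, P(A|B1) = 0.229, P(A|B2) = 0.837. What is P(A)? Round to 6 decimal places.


P(A) = P(A|B1)*P(B1) + P(A|B2)*P(B2)
P(A|B1)*P(B1) = 0.229 * 0.105 = 0.024045
P(A|B2)*P(B2) = 0.837 * 0.895 = 0.749115
P(A) = 0.024045 + 0.749115 = 0.77316

0.773160


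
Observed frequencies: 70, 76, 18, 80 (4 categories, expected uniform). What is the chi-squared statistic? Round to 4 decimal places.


chi2 = sum((O-E)^2/E), E = total/4
total = 244, E = 244/4 = 61
(70 - 61)^2 / 61 = 81 / 61 = 81/61 ≈ 1.327869
(76 - 61)^2 / 61 = 225 / 61 = 225/61 ≈ 3.688525
(18 - 61)^2 / 61 = 1849 / 61 = 1849/61 ≈ 30.311475
(80 - 61)^2 / 61 = 361 / 61 = 361/61 ≈ 5.918033
chi2 = 2516/61 ≈ 41.245902

41.2459


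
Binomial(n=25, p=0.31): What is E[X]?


E[X] = n*p = 25 * 0.31 = 7.75

7.75


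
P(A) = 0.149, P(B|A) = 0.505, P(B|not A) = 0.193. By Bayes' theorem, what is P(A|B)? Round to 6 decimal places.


P(A|B) = P(B|A)*P(A) / P(B), P(B) = P(B|A)*P(A) + P(B|not A)*P(not A)
P(B|A)*P(A) = 0.505 * 0.149 = 0.075245
P(B|not A)*P(not A) = 0.193 * 0.851 = 0.164243
P(B) = 0.075245 + 0.164243 = 0.239488
P(A|B) = 0.075245 / 0.239488 ≈ 0.31419111

0.314191


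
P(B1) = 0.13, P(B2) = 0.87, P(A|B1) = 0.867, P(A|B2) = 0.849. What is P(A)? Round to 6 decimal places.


P(A) = P(A|B1)*P(B1) + P(A|B2)*P(B2)
P(A|B1)*P(B1) = 0.867 * 0.13 = 0.11271
P(A|B2)*P(B2) = 0.849 * 0.87 = 0.73863
P(A) = 0.11271 + 0.73863 = 0.85134

0.851340


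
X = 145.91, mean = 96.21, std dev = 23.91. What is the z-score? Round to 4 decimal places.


z = (X - mu) / sigma
X - mu = 145.91 - 96.21 = 49.7
z = 49.7 / 23.91 = 4970/2391 ≈ 2.078628

2.0786


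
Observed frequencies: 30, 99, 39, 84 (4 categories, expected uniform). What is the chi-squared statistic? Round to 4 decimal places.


chi2 = sum((O-E)^2/E), E = total/4
total = 252, E = 252/4 = 63
(30 - 63)^2 / 63 = 1089 / 63 = 121/7 ≈ 17.285714
(99 - 63)^2 / 63 = 1296 / 63 = 144/7 ≈ 20.571429
(39 - 63)^2 / 63 = 576 / 63 = 64/7 ≈ 9.142857
(84 - 63)^2 / 63 = 441 / 63 = 7
chi2 = 54

54.0000


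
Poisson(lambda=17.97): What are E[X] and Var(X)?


E[X] = Var(X) = lambda = 17.97

17.97, 17.97


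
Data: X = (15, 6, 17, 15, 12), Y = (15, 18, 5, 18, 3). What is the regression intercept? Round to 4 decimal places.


a = ybar - b*xbar, where b = sum((xi-xbar)(yi-ybar)) / sum((xi-xbar)^2)
n = 5, xbar = 65/5 = 13, ybar = 59/5 = 11.8
Sxy = sum((xi-xbar)(yi-ybar)) = -43
Sxx = sum((xi-xbar)^2) = 74
b = Sxy / Sxx = -43/74 ≈ -0.581081
a = 11.8 - (-0.581081) * 13 = 7161/370 ≈ 19.354054

19.3541


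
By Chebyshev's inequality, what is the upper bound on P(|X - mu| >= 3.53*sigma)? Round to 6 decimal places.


P <= 1/k^2
k^2 = 3.53^2 = 12.4609
1/k^2 = 1 / 12.4609 ≈ 0.08025103

0.080251


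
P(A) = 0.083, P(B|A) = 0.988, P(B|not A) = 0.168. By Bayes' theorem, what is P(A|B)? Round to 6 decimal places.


P(A|B) = P(B|A)*P(A) / P(B), P(B) = P(B|A)*P(A) + P(B|not A)*P(not A)
P(B|A)*P(A) = 0.988 * 0.083 = 0.082004
P(B|not A)*P(not A) = 0.168 * 0.917 = 0.154056
P(B) = 0.082004 + 0.154056 = 0.23606
P(A|B) = 0.082004 / 0.23606 ≈ 0.34738626

0.347386


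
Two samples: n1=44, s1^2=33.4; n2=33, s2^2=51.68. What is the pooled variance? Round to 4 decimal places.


sp^2 = ((n1-1)*s1^2 + (n2-1)*s2^2)/(n1+n2-2)
(n1-1)*s1^2 = 43 * 33.4 = 1436.2
(n2-1)*s2^2 = 32 * 51.68 = 1653.76
numerator = 1436.2 + 1653.76 = 3089.96
n1+n2-2 = 75
sp^2 = 3089.96 / 75 = 77249/1875 ≈ 41.199467

41.1995


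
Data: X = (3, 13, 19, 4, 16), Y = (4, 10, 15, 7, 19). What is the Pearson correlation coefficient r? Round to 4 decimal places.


r = sum((xi-xbar)(yi-ybar)) / sqrt(sum((xi-xbar)^2) * sum((yi-ybar)^2))
n = 5, xbar = 55/5 = 11, ybar = 55/5 = 11
Sxy = sum((xi-xbar)(yi-ybar)) = 154
Sxx = sum((xi-xbar)^2) = 206
Syy = sum((yi-ybar)^2) = 146
sqrt(Sxx*Syy) ≈ 173.424335
r = Sxy / sqrt(Sxx*Syy) = 154 / 173.424335 ≈ 0.887995

0.8880


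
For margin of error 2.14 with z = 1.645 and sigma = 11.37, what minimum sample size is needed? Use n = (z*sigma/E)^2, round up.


z*sigma/E = 1.645 * 11.37 / 2.14 ≈ 8.740023
(z*sigma/E)^2 ≈ 76.388008
round up: n = 77

77


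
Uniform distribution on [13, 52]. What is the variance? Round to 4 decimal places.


Var = (b-a)^2 / 12
(b-a)^2 = (52 - 13)^2 = 1521
Var = 1521/12 = 126.75

126.7500


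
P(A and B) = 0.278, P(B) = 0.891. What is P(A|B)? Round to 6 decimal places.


P(A|B) = P(A and B) / P(B) = 0.278 / 0.891 = 278/891 ≈ 0.31200898

0.312009


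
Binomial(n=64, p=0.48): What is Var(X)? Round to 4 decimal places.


Var = n*p*(1-p) = 64 * 0.48 * 0.52 = 15.9744

15.9744


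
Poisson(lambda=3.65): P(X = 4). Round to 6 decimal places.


P = e^(-lam) * lam^k / k!
e^(-3.65) ≈ 0.02599113
lam^k = 3.65^4 ≈ 177.489006
k! = 4! = 24
P = 0.02599113 * 177.489006 / 24 ≈ 0.192214

0.192214


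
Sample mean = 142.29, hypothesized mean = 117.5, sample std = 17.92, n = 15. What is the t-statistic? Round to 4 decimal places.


t = (xbar - mu0) / (s/sqrt(n))
xbar - mu0 = 142.29 - 117.5 = 24.79
sqrt(15) ≈ 3.87298335
s/sqrt(n) = 17.92 / 3.87298335 ≈ 4.62692410
t = 24.79 / 4.62692410 ≈ 5.357771

5.3578


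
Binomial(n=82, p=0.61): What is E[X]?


E[X] = n*p = 82 * 0.61 = 50.02

50.02


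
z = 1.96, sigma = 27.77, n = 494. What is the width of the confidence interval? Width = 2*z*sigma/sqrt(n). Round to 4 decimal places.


width = 2*z*sigma/sqrt(n)
2*z*sigma = 2 * 1.96 * 27.77 = 108.8584
sqrt(494) ≈ 22.226111
width = 108.8584 / 22.226111 ≈ 4.897771

4.8978


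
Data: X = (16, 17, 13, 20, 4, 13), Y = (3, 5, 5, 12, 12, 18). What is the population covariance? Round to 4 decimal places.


Cov = (1/n)*sum((xi-xbar)(yi-ybar))
n = 6, xbar = 83/6 ≈ 13.833333, ybar = 55/6 ≈ 9.166667
sum((xi-xbar)(yi-ybar)) = -245/6 ≈ -40.833333
Cov = -40.833333 / 6 = -245/36 ≈ -6.805556

-6.8056


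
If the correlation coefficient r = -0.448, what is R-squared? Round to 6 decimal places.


R^2 = r^2 = (-0.448)^2 = 0.200704

0.200704


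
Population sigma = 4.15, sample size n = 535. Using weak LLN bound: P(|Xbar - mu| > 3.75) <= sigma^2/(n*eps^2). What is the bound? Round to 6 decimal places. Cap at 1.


bound = min(1, sigma^2/(n*eps^2))
sigma^2 = 4.15^2 = 17.2225
n*eps^2 = 535 * 3.75^2 = 535 * 14.0625 = 7523.4375
sigma^2/(n*eps^2) = 17.2225 / 7523.4375 ≈ 0.00228918

0.002289


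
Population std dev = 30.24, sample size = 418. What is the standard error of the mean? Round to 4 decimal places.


SE = sigma / sqrt(n)
sqrt(418) ≈ 20.445048
SE = 30.24 / 20.445048 ≈ 1.479087

1.4791


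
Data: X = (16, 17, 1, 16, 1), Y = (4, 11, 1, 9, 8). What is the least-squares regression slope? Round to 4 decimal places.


b = sum((xi-xbar)(yi-ybar)) / sum((xi-xbar)^2)
n = 5, xbar = 51/5 = 10.2, ybar = 33/5 = 6.6
Sxy = sum((xi-xbar)(yi-ybar)) = 67.4
Sxx = sum((xi-xbar)^2) = 282.8
b = Sxy / Sxx = 337/1414 ≈ 0.238331

0.2383


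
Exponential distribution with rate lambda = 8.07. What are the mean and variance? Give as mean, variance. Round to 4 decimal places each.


mean = 1/lam, var = 1/lam^2
mean = 1 / 8.07 = 100/807 ≈ 0.123916
lam^2 = 8.07^2 = 65.1249
var = 1 / 65.1249 ≈ 0.015355

0.1239, 0.0154


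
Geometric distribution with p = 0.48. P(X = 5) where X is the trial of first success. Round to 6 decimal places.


P = (1-p)^(k-1) * p
(1-p)^(k-1) = 0.52^4 = 0.07311616
P = 0.07311616 * 0.48 ≈ 0.03509576

0.035096


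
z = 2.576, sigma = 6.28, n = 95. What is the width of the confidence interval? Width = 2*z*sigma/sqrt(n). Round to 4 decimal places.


width = 2*z*sigma/sqrt(n)
2*z*sigma = 2 * 2.576 * 6.28 = 32.35456
sqrt(95) ≈ 9.746794
width = 32.35456 / 9.746794 ≈ 3.319508

3.3195


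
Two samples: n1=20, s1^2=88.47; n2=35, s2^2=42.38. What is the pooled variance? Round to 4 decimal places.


sp^2 = ((n1-1)*s1^2 + (n2-1)*s2^2)/(n1+n2-2)
(n1-1)*s1^2 = 19 * 88.47 = 1680.93
(n2-1)*s2^2 = 34 * 42.38 = 1440.92
numerator = 1680.93 + 1440.92 = 3121.85
n1+n2-2 = 53
sp^2 = 3121.85 / 53 = 62437/1060 ≈ 58.902830

58.9028


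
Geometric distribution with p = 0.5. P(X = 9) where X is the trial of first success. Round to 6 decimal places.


P = (1-p)^(k-1) * p
(1-p)^(k-1) = 0.5^8 = 0.00390625
P = 0.00390625 * 0.5 = 0.001953125

0.001953


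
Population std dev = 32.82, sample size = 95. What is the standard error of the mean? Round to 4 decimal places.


SE = sigma / sqrt(n)
sqrt(95) ≈ 9.746794
SE = 32.82 / 9.746794 ≈ 3.367261

3.3673


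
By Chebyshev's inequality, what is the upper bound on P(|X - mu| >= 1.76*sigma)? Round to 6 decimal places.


P <= 1/k^2
k^2 = 1.76^2 = 3.0976
1/k^2 = 1 / 3.0976 = 625/1936 ≈ 0.32283058

0.322831


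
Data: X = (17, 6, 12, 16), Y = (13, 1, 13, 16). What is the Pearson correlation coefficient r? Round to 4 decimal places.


r = sum((xi-xbar)(yi-ybar)) / sqrt(sum((xi-xbar)^2) * sum((yi-ybar)^2))
n = 4, xbar = 51/4 = 12.75, ybar = 43/4 = 10.75
Sxy = sum((xi-xbar)(yi-ybar)) = 90.75
Sxx = sum((xi-xbar)^2) = 74.75
Syy = sum((yi-ybar)^2) = 132.75
sqrt(Sxx*Syy) ≈ 99.614570
r = Sxy / sqrt(Sxx*Syy) = 90.75 / 99.614570 ≈ 0.911011

0.9110


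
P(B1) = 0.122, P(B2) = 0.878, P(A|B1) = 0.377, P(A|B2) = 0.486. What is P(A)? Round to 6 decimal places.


P(A) = P(A|B1)*P(B1) + P(A|B2)*P(B2)
P(A|B1)*P(B1) = 0.377 * 0.122 = 0.045994
P(A|B2)*P(B2) = 0.486 * 0.878 = 0.426708
P(A) = 0.045994 + 0.426708 = 0.472702

0.472702


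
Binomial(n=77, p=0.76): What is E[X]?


E[X] = n*p = 77 * 0.76 = 58.52

58.52


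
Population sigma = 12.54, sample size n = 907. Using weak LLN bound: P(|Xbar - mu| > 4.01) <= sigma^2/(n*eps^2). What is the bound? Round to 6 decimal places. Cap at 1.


bound = min(1, sigma^2/(n*eps^2))
sigma^2 = 12.54^2 = 157.2516
n*eps^2 = 907 * 4.01^2 = 907 * 16.0801 = 14584.6507
sigma^2/(n*eps^2) = 157.2516 / 14584.6507 ≈ 0.01078199

0.010782


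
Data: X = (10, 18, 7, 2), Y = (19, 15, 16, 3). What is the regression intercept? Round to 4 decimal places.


a = ybar - b*xbar, where b = sum((xi-xbar)(yi-ybar)) / sum((xi-xbar)^2)
n = 4, xbar = 37/4 = 9.25, ybar = 53/4 = 13.25
Sxy = sum((xi-xbar)(yi-ybar)) = 87.75
Sxx = sum((xi-xbar)^2) = 134.75
b = Sxy / Sxx = 351/539 ≈ 0.651206
a = 13.25 - 0.651206 * 9.25 = 3895/539 ≈ 7.226345

7.2263


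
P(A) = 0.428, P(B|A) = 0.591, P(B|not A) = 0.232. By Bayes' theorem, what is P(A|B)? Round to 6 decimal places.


P(A|B) = P(B|A)*P(A) / P(B), P(B) = P(B|A)*P(A) + P(B|not A)*P(not A)
P(B|A)*P(A) = 0.591 * 0.428 = 0.252948
P(B|not A)*P(not A) = 0.232 * 0.572 = 0.132704
P(B) = 0.252948 + 0.132704 = 0.385652
P(A|B) = 0.252948 / 0.385652 ≈ 0.65589703

0.655897


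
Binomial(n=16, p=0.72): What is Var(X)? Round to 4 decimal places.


Var = n*p*(1-p) = 16 * 0.72 * 0.28 = 3.2256

3.2256


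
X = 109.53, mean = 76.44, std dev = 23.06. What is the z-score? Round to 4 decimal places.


z = (X - mu) / sigma
X - mu = 109.53 - 76.44 = 33.09
z = 33.09 / 23.06 = 3309/2306 ≈ 1.434952

1.4350


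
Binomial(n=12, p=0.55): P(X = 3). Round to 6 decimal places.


P = C(n,k) * p^k * (1-p)^(n-k)
C(12,3) = 220
p^k = 0.55^3 = 0.166375
(1-p)^(n-k) = 0.45^9 ≈ 0.0007566806
P = 220 * 0.166375 * 0.0007566806 ≈ 0.027696

0.027696


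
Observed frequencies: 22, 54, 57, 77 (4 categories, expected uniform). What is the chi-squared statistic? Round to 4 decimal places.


chi2 = sum((O-E)^2/E), E = total/4
total = 210, E = 210/4 = 52.5
(22 - 52.5)^2 / 52.5 = 930.25 / 52.5 = 3721/210 ≈ 17.719048
(54 - 52.5)^2 / 52.5 = 2.25 / 52.5 = 3/70 ≈ 0.042857
(57 - 52.5)^2 / 52.5 = 20.25 / 52.5 = 27/70 ≈ 0.385714
(77 - 52.5)^2 / 52.5 = 600.25 / 52.5 = 343/30 ≈ 11.433333
chi2 = 3106/105 ≈ 29.580952

29.5810


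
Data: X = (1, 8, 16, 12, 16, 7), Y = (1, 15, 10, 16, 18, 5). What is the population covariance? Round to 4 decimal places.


Cov = (1/n)*sum((xi-xbar)(yi-ybar))
n = 6, xbar = 60/6 = 10, ybar = 65/6 ≈ 10.833333
sum((xi-xbar)(yi-ybar)) = 146
Cov = 146 / 6 = 73/3 ≈ 24.333333

24.3333


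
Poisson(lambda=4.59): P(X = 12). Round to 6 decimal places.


P = e^(-lam) * lam^k / k!
e^(-4.59) ≈ 0.01015286
lam^k = 4.59^12 ≈ 87448472.212923
k! = 12! = 479001600
P = 0.01015286 * 87448472.212923 / 479001600 ≈ 0.001854

0.001854


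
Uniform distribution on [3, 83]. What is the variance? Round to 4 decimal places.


Var = (b-a)^2 / 12
(b-a)^2 = (83 - 3)^2 = 6400
Var = 6400/12 ≈ 533.333333

533.3333


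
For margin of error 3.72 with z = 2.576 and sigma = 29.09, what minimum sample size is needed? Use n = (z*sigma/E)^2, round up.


z*sigma/E = 2.576 * 29.09 / 3.72 ≈ 20.144043
(z*sigma/E)^2 ≈ 405.782469
round up: n = 406

406


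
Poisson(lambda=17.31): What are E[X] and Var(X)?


E[X] = Var(X) = lambda = 17.31

17.31, 17.31


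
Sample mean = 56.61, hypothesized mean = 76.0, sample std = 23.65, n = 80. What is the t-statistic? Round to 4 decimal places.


t = (xbar - mu0) / (s/sqrt(n))
xbar - mu0 = 56.61 - 76.0 = -19.39
sqrt(80) ≈ 8.94427191
s/sqrt(n) = 23.65 / 8.94427191 ≈ 2.64415038
t = -19.39 / 2.64415038 ≈ -7.333168

-7.3332


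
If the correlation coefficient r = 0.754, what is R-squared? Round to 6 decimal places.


R^2 = r^2 = (0.754)^2 = 0.568516

0.568516


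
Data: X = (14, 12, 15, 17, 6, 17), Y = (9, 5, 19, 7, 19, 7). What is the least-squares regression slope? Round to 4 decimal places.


b = sum((xi-xbar)(yi-ybar)) / sum((xi-xbar)^2)
n = 6, xbar = 81/6 = 13.5, ybar = 66/6 = 11
Sxy = sum((xi-xbar)(yi-ybar)) = -68
Sxx = sum((xi-xbar)^2) = 85.5
b = Sxy / Sxx = -136/171 ≈ -0.795322

-0.7953


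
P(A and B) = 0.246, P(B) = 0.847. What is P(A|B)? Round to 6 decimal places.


P(A|B) = P(A and B) / P(B) = 0.246 / 0.847 = 246/847 ≈ 0.29043684

0.290437


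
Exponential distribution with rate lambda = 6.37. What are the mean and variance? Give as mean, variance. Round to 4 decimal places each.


mean = 1/lam, var = 1/lam^2
mean = 1 / 6.37 = 100/637 ≈ 0.156986
lam^2 = 6.37^2 = 40.5769
var = 1 / 40.5769 ≈ 0.024645

0.1570, 0.0246


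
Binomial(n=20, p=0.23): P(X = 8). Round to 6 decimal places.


P = C(n,k) * p^k * (1-p)^(n-k)
C(20,8) = 125970
p^k = 0.23^8 ≈ 0.000007831099
(1-p)^(n-k) = 0.77^12 ≈ 0.04343989
P = 125970 * 0.000007831099 * 0.04343989 ≈ 0.042853

0.042853


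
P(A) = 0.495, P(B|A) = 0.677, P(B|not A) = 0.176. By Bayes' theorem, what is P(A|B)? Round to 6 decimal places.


P(A|B) = P(B|A)*P(A) / P(B), P(B) = P(B|A)*P(A) + P(B|not A)*P(not A)
P(B|A)*P(A) = 0.677 * 0.495 = 0.335115
P(B|not A)*P(not A) = 0.176 * 0.505 = 0.08888
P(B) = 0.335115 + 0.08888 = 0.423995
P(A|B) = 0.335115 / 0.423995 = 6093/7709 ≈ 0.79037489

0.790375


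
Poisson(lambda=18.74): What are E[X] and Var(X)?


E[X] = Var(X) = lambda = 18.74

18.74, 18.74


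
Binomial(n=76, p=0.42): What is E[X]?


E[X] = n*p = 76 * 0.42 = 31.92

31.92


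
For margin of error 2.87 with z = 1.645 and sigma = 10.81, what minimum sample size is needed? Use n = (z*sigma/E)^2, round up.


z*sigma/E = 1.645 * 10.81 / 2.87 = 50807/8200 ≈ 6.195976
(z*sigma/E)^2 ≈ 38.390114
round up: n = 39

39


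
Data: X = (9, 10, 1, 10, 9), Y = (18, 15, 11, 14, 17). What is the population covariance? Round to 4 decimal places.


Cov = (1/n)*sum((xi-xbar)(yi-ybar))
n = 5, xbar = 39/5 = 7.8, ybar = 75/5 = 15
sum((xi-xbar)(yi-ybar)) = 31
Cov = 31 / 5 = 6.2

6.2000


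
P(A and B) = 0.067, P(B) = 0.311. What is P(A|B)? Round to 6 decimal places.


P(A|B) = P(A and B) / P(B) = 0.067 / 0.311 = 67/311 ≈ 0.21543408

0.215434


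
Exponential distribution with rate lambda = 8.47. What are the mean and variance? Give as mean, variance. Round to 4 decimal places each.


mean = 1/lam, var = 1/lam^2
mean = 1 / 8.47 = 100/847 ≈ 0.118064
lam^2 = 8.47^2 = 71.7409
var = 1 / 71.7409 ≈ 0.013939

0.1181, 0.0139


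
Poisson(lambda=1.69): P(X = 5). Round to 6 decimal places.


P = e^(-lam) * lam^k / k!
e^(-1.69) ≈ 0.1845195
lam^k = 1.69^5 ≈ 13.785849
k! = 5! = 120
P = 0.1845195 * 13.785849 / 120 ≈ 0.021198

0.021198


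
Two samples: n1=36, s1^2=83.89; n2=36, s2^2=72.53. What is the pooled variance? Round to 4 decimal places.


sp^2 = ((n1-1)*s1^2 + (n2-1)*s2^2)/(n1+n2-2)
(n1-1)*s1^2 = 35 * 83.89 = 2936.15
(n2-1)*s2^2 = 35 * 72.53 = 2538.55
numerator = 2936.15 + 2538.55 = 5474.7
n1+n2-2 = 70
sp^2 = 5474.7 / 70 = 78.21

78.2100


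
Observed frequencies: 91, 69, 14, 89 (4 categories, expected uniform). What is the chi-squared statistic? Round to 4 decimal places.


chi2 = sum((O-E)^2/E), E = total/4
total = 263, E = 263/4 = 65.75
(91 - 65.75)^2 / 65.75 = 637.5625 / 65.75 = 10201/1052 ≈ 9.696768
(69 - 65.75)^2 / 65.75 = 10.5625 / 65.75 = 169/1052 ≈ 0.160646
(14 - 65.75)^2 / 65.75 = 2678.0625 / 65.75 = 42849/1052 ≈ 40.730989
(89 - 65.75)^2 / 65.75 = 540.5625 / 65.75 = 8649/1052 ≈ 8.221483
chi2 = 15467/263 ≈ 58.809886

58.8099


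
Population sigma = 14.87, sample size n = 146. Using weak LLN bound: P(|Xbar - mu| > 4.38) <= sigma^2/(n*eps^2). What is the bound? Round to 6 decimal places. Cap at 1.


bound = min(1, sigma^2/(n*eps^2))
sigma^2 = 14.87^2 = 221.1169
n*eps^2 = 146 * 4.38^2 = 146 * 19.1844 = 2800.9224
sigma^2/(n*eps^2) = 221.1169 / 2800.9224 ≈ 0.07894431

0.078944


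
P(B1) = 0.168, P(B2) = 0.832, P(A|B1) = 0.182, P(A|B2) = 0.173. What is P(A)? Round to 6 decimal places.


P(A) = P(A|B1)*P(B1) + P(A|B2)*P(B2)
P(A|B1)*P(B1) = 0.182 * 0.168 = 0.030576
P(A|B2)*P(B2) = 0.173 * 0.832 = 0.143936
P(A) = 0.030576 + 0.143936 = 0.174512

0.174512


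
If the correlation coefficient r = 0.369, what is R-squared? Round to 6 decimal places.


R^2 = r^2 = (0.369)^2 = 0.136161

0.136161


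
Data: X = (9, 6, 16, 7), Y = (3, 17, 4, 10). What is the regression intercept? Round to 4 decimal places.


a = ybar - b*xbar, where b = sum((xi-xbar)(yi-ybar)) / sum((xi-xbar)^2)
n = 4, xbar = 38/4 = 9.5, ybar = 34/4 = 8.5
Sxy = sum((xi-xbar)(yi-ybar)) = -60
Sxx = sum((xi-xbar)^2) = 61
b = Sxy / Sxx = -60/61 ≈ -0.983607
a = 8.5 - (-0.983607) * 9.5 = 2177/122 ≈ 17.844262

17.8443


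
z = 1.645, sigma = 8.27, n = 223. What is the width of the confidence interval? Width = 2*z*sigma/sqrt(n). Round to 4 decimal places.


width = 2*z*sigma/sqrt(n)
2*z*sigma = 2 * 1.645 * 8.27 = 27.2083
sqrt(223) ≈ 14.933185
width = 27.2083 / 14.933185 ≈ 1.822003

1.8220


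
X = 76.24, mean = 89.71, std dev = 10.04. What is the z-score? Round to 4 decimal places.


z = (X - mu) / sigma
X - mu = 76.24 - 89.71 = -13.47
z = -13.47 / 10.04 = -1347/1004 ≈ -1.341633

-1.3416


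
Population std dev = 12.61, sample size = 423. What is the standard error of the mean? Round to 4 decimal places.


SE = sigma / sqrt(n)
sqrt(423) ≈ 20.566964
SE = 12.61 / 20.566964 ≈ 0.613119

0.6131


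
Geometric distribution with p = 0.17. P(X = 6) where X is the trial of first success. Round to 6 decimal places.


P = (1-p)^(k-1) * p
(1-p)^(k-1) = 0.83^5 ≈ 0.3939041
P = 0.3939041 * 0.17 ≈ 0.06696369

0.066964


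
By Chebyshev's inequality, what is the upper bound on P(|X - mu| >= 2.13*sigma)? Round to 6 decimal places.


P <= 1/k^2
k^2 = 2.13^2 = 4.5369
1/k^2 = 1 / 4.5369 ≈ 0.22041482

0.220415


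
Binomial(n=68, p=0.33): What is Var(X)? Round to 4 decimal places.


Var = n*p*(1-p) = 68 * 0.33 * 0.67 = 15.0348

15.0348


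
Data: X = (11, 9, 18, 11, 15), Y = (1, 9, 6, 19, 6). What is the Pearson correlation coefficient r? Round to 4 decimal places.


r = sum((xi-xbar)(yi-ybar)) / sqrt(sum((xi-xbar)^2) * sum((yi-ybar)^2))
n = 5, xbar = 64/5 = 12.8, ybar = 41/5 = 8.2
Sxy = sum((xi-xbar)(yi-ybar)) = -25.8
Sxx = sum((xi-xbar)^2) = 52.8
Syy = sum((yi-ybar)^2) = 178.8
sqrt(Sxx*Syy) ≈ 97.162956
r = Sxy / sqrt(Sxx*Syy) = -25.8 / 97.162956 ≈ -0.265533

-0.2655


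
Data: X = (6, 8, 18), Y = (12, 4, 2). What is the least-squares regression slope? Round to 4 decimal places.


b = sum((xi-xbar)(yi-ybar)) / sum((xi-xbar)^2)
n = 3, xbar = 32/3 ≈ 10.666667, ybar = 18/3 = 6
Sxy = sum((xi-xbar)(yi-ybar)) = -52
Sxx = sum((xi-xbar)^2) = 248/3 ≈ 82.666667
b = Sxy / Sxx = -39/62 ≈ -0.629032

-0.6290


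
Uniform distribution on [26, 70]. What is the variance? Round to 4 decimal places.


Var = (b-a)^2 / 12
(b-a)^2 = (70 - 26)^2 = 1936
Var = 1936/12 ≈ 161.333333

161.3333


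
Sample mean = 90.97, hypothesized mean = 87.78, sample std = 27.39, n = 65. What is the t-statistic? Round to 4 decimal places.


t = (xbar - mu0) / (s/sqrt(n))
xbar - mu0 = 90.97 - 87.78 = 3.19
sqrt(65) ≈ 8.06225775
s/sqrt(n) = 27.39 / 8.06225775 ≈ 3.39731138
t = 3.19 / 3.39731138 ≈ 0.938978

0.9390


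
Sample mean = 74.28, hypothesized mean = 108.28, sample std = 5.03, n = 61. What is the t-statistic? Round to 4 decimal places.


t = (xbar - mu0) / (s/sqrt(n))
xbar - mu0 = 74.28 - 108.28 = -34
sqrt(61) ≈ 7.81024968
s/sqrt(n) = 5.03 / 7.81024968 ≈ 0.64402551
t = -34 / 0.64402551 ≈ -52.792940

-52.7929


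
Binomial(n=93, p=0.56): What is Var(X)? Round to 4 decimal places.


Var = n*p*(1-p) = 93 * 0.56 * 0.44 = 22.9152

22.9152


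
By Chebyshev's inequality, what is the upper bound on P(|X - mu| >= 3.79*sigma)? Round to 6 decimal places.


P <= 1/k^2
k^2 = 3.79^2 = 14.3641
1/k^2 = 1 / 14.3641 ≈ 0.06961801

0.069618


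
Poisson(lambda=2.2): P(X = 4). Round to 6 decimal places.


P = e^(-lam) * lam^k / k!
e^(-2.2) ≈ 0.1108032
lam^k = 2.2^4 = 23.4256
k! = 4! = 24
P = 0.1108032 * 23.4256 / 24 ≈ 0.108151

0.108151


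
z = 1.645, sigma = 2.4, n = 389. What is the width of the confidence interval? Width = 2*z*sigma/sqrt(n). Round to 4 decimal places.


width = 2*z*sigma/sqrt(n)
2*z*sigma = 2 * 1.645 * 2.4 = 7.896
sqrt(389) ≈ 19.723083
width = 7.896 / 19.723083 ≈ 0.400343

0.4003


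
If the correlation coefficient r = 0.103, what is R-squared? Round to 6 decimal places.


R^2 = r^2 = (0.103)^2 = 0.010609

0.010609


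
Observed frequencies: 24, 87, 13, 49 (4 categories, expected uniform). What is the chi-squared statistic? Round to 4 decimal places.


chi2 = sum((O-E)^2/E), E = total/4
total = 173, E = 173/4 = 43.25
(24 - 43.25)^2 / 43.25 = 370.5625 / 43.25 = 5929/692 ≈ 8.567919
(87 - 43.25)^2 / 43.25 = 1914.0625 / 43.25 = 30625/692 ≈ 44.255780
(13 - 43.25)^2 / 43.25 = 915.0625 / 43.25 = 14641/692 ≈ 21.157514
(49 - 43.25)^2 / 43.25 = 33.0625 / 43.25 = 529/692 ≈ 0.764451
chi2 = 12931/173 ≈ 74.745665

74.7457


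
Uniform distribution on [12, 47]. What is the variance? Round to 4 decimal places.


Var = (b-a)^2 / 12
(b-a)^2 = (47 - 12)^2 = 1225
Var = 1225/12 ≈ 102.083333

102.0833


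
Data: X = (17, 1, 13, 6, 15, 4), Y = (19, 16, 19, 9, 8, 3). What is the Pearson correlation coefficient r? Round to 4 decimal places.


r = sum((xi-xbar)(yi-ybar)) / sqrt(sum((xi-xbar)^2) * sum((yi-ybar)^2))
n = 6, xbar = 56/6 = 28/3 ≈ 9.333333, ybar = 74/6 = 37/3 ≈ 12.333333
Sxy = sum((xi-xbar)(yi-ybar)) = 244/3 ≈ 81.333333
Sxx = sum((xi-xbar)^2) = 640/3 ≈ 213.333333
Syy = sum((yi-ybar)^2) = 658/3 ≈ 219.333333
sqrt(Sxx*Syy) ≈ 216.312531
r = Sxy / sqrt(Sxx*Syy) = 81.333333 / 216.312531 ≈ 0.375999

0.3760


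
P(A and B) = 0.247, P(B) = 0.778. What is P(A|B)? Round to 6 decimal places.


P(A|B) = P(A and B) / P(B) = 0.247 / 0.778 = 247/778 ≈ 0.31748072

0.317481


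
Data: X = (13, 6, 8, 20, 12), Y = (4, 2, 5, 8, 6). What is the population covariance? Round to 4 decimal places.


Cov = (1/n)*sum((xi-xbar)(yi-ybar))
n = 5, xbar = 59/5 = 11.8, ybar = 25/5 = 5
sum((xi-xbar)(yi-ybar)) = 41
Cov = 41 / 5 = 8.2

8.2000


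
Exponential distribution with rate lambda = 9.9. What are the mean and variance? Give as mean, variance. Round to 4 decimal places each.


mean = 1/lam, var = 1/lam^2
mean = 1 / 9.9 = 10/99 ≈ 0.101010
lam^2 = 9.9^2 = 98.01
var = 1 / 98.01 = 100/9801 ≈ 0.010203

0.1010, 0.0102


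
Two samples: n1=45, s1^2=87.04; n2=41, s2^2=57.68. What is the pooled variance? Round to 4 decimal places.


sp^2 = ((n1-1)*s1^2 + (n2-1)*s2^2)/(n1+n2-2)
(n1-1)*s1^2 = 44 * 87.04 = 3829.76
(n2-1)*s2^2 = 40 * 57.68 = 2307.2
numerator = 3829.76 + 2307.2 = 6136.96
n1+n2-2 = 84
sp^2 = 6136.96 / 84 = 38356/525 ≈ 73.059048

73.0590


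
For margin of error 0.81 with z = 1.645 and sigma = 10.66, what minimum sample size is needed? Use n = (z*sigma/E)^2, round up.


z*sigma/E = 1.645 * 10.66 / 0.81 = 175357/8100 ≈ 21.649012
(z*sigma/E)^2 ≈ 468.679736
round up: n = 469

469


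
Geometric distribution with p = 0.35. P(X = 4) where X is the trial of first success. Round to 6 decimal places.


P = (1-p)^(k-1) * p
(1-p)^(k-1) = 0.65^3 = 0.274625
P = 0.274625 * 0.35 = 0.09611875

0.096119


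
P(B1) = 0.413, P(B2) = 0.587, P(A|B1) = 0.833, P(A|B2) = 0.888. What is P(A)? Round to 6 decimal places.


P(A) = P(A|B1)*P(B1) + P(A|B2)*P(B2)
P(A|B1)*P(B1) = 0.833 * 0.413 = 0.344029
P(A|B2)*P(B2) = 0.888 * 0.587 = 0.521256
P(A) = 0.344029 + 0.521256 = 0.865285

0.865285


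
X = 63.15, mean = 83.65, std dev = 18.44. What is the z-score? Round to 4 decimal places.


z = (X - mu) / sigma
X - mu = 63.15 - 83.65 = -20.5
z = -20.5 / 18.44 = -1025/922 ≈ -1.111714

-1.1117


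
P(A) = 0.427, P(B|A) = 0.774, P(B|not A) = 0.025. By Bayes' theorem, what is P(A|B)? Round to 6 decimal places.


P(A|B) = P(B|A)*P(A) / P(B), P(B) = P(B|A)*P(A) + P(B|not A)*P(not A)
P(B|A)*P(A) = 0.774 * 0.427 = 0.330498
P(B|not A)*P(not A) = 0.025 * 0.573 = 0.014325
P(B) = 0.330498 + 0.014325 = 0.344823
P(A|B) = 0.330498 / 0.344823 ≈ 0.95845695

0.958457


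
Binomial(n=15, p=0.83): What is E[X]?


E[X] = n*p = 15 * 0.83 = 12.45

12.45


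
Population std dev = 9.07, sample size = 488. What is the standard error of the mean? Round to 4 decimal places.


SE = sigma / sqrt(n)
sqrt(488) ≈ 22.090722
SE = 9.07 / 22.090722 ≈ 0.410580

0.4106


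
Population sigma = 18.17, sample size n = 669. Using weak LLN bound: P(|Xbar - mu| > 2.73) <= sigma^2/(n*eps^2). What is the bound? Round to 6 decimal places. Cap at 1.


bound = min(1, sigma^2/(n*eps^2))
sigma^2 = 18.17^2 = 330.1489
n*eps^2 = 669 * 2.73^2 = 669 * 7.4529 = 4985.9901
sigma^2/(n*eps^2) = 330.1489 / 4985.9901 ≈ 0.06621531

0.066215


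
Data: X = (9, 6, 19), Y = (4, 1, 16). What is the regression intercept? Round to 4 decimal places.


a = ybar - b*xbar, where b = sum((xi-xbar)(yi-ybar)) / sum((xi-xbar)^2)
n = 3, xbar = 34/3 ≈ 11.333333, ybar = 21/3 = 7
Sxy = sum((xi-xbar)(yi-ybar)) = 108
Sxx = sum((xi-xbar)^2) = 278/3 ≈ 92.666667
b = Sxy / Sxx = 162/139 ≈ 1.165468
a = 7 - 1.165468 * 11.333333 = -863/139 ≈ -6.208633

-6.2086


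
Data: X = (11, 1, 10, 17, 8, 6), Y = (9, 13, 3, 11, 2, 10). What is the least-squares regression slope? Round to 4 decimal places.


b = sum((xi-xbar)(yi-ybar)) / sum((xi-xbar)^2)
n = 6, xbar = 53/6 ≈ 8.833333, ybar = 48/6 = 8
Sxy = sum((xi-xbar)(yi-ybar)) = -19
Sxx = sum((xi-xbar)^2) = 857/6 ≈ 142.833333
b = Sxy / Sxx = -114/857 ≈ -0.133022

-0.1330


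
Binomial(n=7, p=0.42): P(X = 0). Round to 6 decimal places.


P = C(n,k) * p^k * (1-p)^(n-k)
C(7,0) = 1
p^k = 0.42^0 = 1
(1-p)^(n-k) = 0.58^7 ≈ 0.02207984
P = 1 * 1 * 0.02207984 ≈ 0.022080

0.022080


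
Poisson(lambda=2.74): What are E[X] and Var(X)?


E[X] = Var(X) = lambda = 2.74

2.74, 2.74


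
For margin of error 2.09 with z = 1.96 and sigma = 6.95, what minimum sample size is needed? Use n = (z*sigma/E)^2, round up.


z*sigma/E = 1.96 * 6.95 / 2.09 = 6811/1045 ≈ 6.517703
(z*sigma/E)^2 ≈ 42.480457
round up: n = 43

43


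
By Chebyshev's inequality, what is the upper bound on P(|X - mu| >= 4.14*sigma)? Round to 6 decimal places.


P <= 1/k^2
k^2 = 4.14^2 = 17.1396
1/k^2 = 1 / 17.1396 ≈ 0.05834442

0.058344


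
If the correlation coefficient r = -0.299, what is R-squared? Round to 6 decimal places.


R^2 = r^2 = (-0.299)^2 = 0.089401

0.089401


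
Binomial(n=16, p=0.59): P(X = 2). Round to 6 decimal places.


P = C(n,k) * p^k * (1-p)^(n-k)
C(16,2) = 120
p^k = 0.59^2 = 0.3481
(1-p)^(n-k) = 0.41^14 ≈ 0.000003792923
P = 120 * 0.3481 * 0.000003792923 ≈ 0.000158

0.000158


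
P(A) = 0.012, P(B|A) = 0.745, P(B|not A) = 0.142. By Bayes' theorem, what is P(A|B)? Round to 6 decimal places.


P(A|B) = P(B|A)*P(A) / P(B), P(B) = P(B|A)*P(A) + P(B|not A)*P(not A)
P(B|A)*P(A) = 0.745 * 0.012 = 0.00894
P(B|not A)*P(not A) = 0.142 * 0.988 = 0.140296
P(B) = 0.00894 + 0.140296 = 0.149236
P(A|B) = 0.00894 / 0.149236 ≈ 0.05990512

0.059905


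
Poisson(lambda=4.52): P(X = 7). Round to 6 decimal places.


P = e^(-lam) * lam^k / k!
e^(-4.52) ≈ 0.01088902
lam^k = 4.52^7 ≈ 38545.088192
k! = 7! = 5040
P = 0.01088902 * 38545.088192 / 5040 ≈ 0.083277

0.083277


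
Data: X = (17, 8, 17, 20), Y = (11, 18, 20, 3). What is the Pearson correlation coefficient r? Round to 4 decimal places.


r = sum((xi-xbar)(yi-ybar)) / sqrt(sum((xi-xbar)^2) * sum((yi-ybar)^2))
n = 4, xbar = 62/4 = 15.5, ybar = 52/4 = 13
Sxy = sum((xi-xbar)(yi-ybar)) = -75
Sxx = sum((xi-xbar)^2) = 81
Syy = sum((yi-ybar)^2) = 178
sqrt(Sxx*Syy) ≈ 120.074977
r = Sxy / sqrt(Sxx*Syy) = -75 / 120.074977 ≈ -0.624610

-0.6246


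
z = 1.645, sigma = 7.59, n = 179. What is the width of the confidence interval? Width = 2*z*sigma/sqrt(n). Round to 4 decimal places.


width = 2*z*sigma/sqrt(n)
2*z*sigma = 2 * 1.645 * 7.59 = 24.9711
sqrt(179) ≈ 13.379088
width = 24.9711 / 13.379088 ≈ 1.866428

1.8664


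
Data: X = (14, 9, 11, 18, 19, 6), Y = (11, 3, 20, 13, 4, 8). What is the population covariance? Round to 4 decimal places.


Cov = (1/n)*sum((xi-xbar)(yi-ybar))
n = 6, xbar = 77/6 ≈ 12.833333, ybar = 59/6 ≈ 9.833333
sum((xi-xbar)(yi-ybar)) = 11/6 ≈ 1.833333
Cov = 1.833333 / 6 = 11/36 ≈ 0.305556

0.3056


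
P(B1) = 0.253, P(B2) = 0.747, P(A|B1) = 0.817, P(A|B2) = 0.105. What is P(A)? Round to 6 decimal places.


P(A) = P(A|B1)*P(B1) + P(A|B2)*P(B2)
P(A|B1)*P(B1) = 0.817 * 0.253 = 0.206701
P(A|B2)*P(B2) = 0.105 * 0.747 = 0.078435
P(A) = 0.206701 + 0.078435 = 0.285136

0.285136
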